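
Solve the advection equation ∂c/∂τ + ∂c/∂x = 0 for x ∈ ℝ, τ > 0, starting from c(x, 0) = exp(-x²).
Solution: By characteristics (dx/dτ = 1), c(x,τ) = f(x - τ) with f = c(·, 0).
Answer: c(x, τ) = exp(-(x - τ)²)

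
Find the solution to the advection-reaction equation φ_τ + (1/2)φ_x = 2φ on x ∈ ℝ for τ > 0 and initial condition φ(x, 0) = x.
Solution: Substitute φ = exp(2τ)u.
Then φ_τ = exp(2τ)(u_τ + 2u), φ_x = exp(2τ)u_x; substituting and dividing by exp(2τ), the lower-order terms cancel: u_τ + (1/2)u_x = 0 (standard advection equation).
Data for u: u(x,0) = φ(x,0) = x.
By characteristics (dx/dτ = 1/2), u(x,τ) = f(x - (1/2)τ) with f = u(·, 0).
So u(x,τ) = x - (1/2)τ, and φ(x,τ) = exp(2τ)u(x,τ).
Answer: φ(x, τ) = xexp(2τ) - (1/2)τexp(2τ)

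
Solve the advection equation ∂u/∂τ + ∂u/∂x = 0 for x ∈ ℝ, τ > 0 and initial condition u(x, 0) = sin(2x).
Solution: By characteristics (dx/dτ = 1), u(x,τ) = f(x - τ) with f = u(·, 0).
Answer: u(x, τ) = sin(2x - 2τ)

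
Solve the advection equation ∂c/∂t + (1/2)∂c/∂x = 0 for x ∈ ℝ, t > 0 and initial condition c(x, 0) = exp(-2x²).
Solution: By characteristics (dx/dt = 1/2), c(x,t) = f(x - (1/2)t) with f = c(·, 0).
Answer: c(x, t) = exp(-2(-t/2 + x)²)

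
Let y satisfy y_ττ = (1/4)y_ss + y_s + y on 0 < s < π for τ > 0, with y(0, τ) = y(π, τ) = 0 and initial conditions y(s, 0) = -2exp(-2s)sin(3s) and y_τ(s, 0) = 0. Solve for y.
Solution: Substitute y = exp(-2s)u, i.e. u = exp(2s)y.
By the product rule, y_s = exp(-2s)(u_s - 2u), y_ss = exp(-2s)(u_ss - 4u_s + 4u), y_ττ = exp(-2s)u_ττ.
Substituting into the PDE and dividing by exp(-2s): u_ττ = (1/4)(u_ss - 4u_s + 4u) + (u_s - 2u) + u.
The lower-order terms cancel, leaving the standard wave equation u_ττ = (1/4)u_ss.
Initial data for u: u(s,0) = exp(2s)y(s,0) = -2sin(3s); u_τ(s,0) = exp(2s)y_τ(s,0) = 0. The boundary conditions carry over: u(0,τ) = u(π,τ) = 0.
Solve for u:
  Using separation of variables u = X(s)T(τ):
  Eigenfunctions: sin(ns), n = 1, 2, 3, ...
  General solution: u(s, τ) = Σ [A_n cos(n τ/2) + B_n sin(n τ/2)] sin(ns)
  From u(s,0) = -2sin(3s): A_3=-2. From u_τ(s,0) = 0: all B_n = 0.
Hence u(s,τ) = -2sin(3s)cos(3τ/2).
Transform back: y(s,τ) = exp(-2s)u(s,τ).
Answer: y(s, τ) = -2exp(-2s)sin(3s)cos(3τ/2)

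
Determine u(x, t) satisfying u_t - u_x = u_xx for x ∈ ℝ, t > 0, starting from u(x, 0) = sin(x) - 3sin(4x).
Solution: Moving frame: η = x + t, σ = t, u = w(η,σ), so u_t = w_σ + w_η and u_xx = w_ηη.
Hence u_t - u_x = w_σ and the PDE becomes the heat equation w_σ = w_ηη on η ∈ ℝ.
Initial data: w(η,0) = u(η,0) = sin(η) - 3sin(4η). Each mode sin(nη) decays as exp(-n²σ) on ℝ, so w(η,σ) = Σ c_n exp(-n²σ) sin(nη) with c_1=1, c_4=-3: w(η,σ) = exp(-σ)sin(η) - 3exp(-16σ)sin(4η).
Substituting back: u(x,t) = w(x + t, t).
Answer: u(x, t) = exp(-t)sin(t + x) - 3exp(-16t)sin(4t + 4x)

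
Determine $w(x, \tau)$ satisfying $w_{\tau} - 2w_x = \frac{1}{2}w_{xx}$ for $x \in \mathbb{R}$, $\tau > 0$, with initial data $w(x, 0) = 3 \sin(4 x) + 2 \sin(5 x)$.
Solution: Moving frame: $\eta = x + 2\tau$, $\sigma = \tau$, $w = u(\eta,\sigma)$, so $w_{\tau} = u_{\sigma} + 2u_{\eta}$ and $w_{xx} = u_{\eta\eta}$.
Hence $w_{\tau} - 2w_x = u_{\sigma}$ and the PDE becomes the heat equation $u_{\sigma} = \frac{1}{2}u_{\eta\eta}$ on $\eta \in \mathbb{R}$.
Initial data: $u(\eta,0) = w(\eta,0) = 3 \sin(4 \eta) + 2 \sin(5 \eta)$. Each mode $\sin(n\eta)$ decays as $e^{-n^2\sigma/2}$ on $\mathbb{R}$, so $u(\eta,\sigma) = \sum c_n e^{-n^2\sigma/2} \sin(n\eta)$ with $c_4=3, c_5=2$: $u(\eta,\sigma) = 3 e^{-8 \sigma} \sin(4 \eta) + 2 e^{-25 \sigma/2} \sin(5 \eta)$.
Substituting back: $w(x,\tau) = u(x + 2\tau, \tau)$.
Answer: $w(x, \tau) = 3 e^{-8 \tau} \sin(8 \tau + 4 x) + 2 e^{-25 \tau/2} \sin(10 \tau + 5 x)$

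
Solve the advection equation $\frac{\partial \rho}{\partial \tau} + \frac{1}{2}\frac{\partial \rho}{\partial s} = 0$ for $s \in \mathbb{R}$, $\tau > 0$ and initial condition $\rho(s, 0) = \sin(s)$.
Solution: By characteristics ($ds/d\tau = 1/2$), $\rho(s,\tau) = f(s - \frac{1}{2}\tau)$ with $f = \rho( \cdot , 0)$.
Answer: $\rho(s, \tau) = - \sin(\tau/2 - s)$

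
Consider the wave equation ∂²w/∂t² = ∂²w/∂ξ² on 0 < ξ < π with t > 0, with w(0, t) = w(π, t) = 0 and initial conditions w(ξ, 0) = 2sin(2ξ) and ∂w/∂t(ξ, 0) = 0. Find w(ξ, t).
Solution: Using separation of variables w = X(ξ)T(t):
Eigenfunctions: sin(nξ), n = 1, 2, 3, ...
General solution: w(ξ, t) = Σ [A_n cos(n t) + B_n sin(n t)] sin(nξ)
From w(ξ,0) = 2sin(2ξ): A_2=2. From w_t(ξ,0) = 0: all B_n = 0.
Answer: w(ξ, t) = 2sin(2ξ)cos(2t)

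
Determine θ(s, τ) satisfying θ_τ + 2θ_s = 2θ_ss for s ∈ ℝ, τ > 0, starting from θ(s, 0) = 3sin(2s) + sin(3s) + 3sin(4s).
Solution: Moving frame: η = s - 2τ, σ = τ, θ = u(η,σ), so θ_τ = u_σ - 2u_η and θ_ss = u_ηη.
Hence θ_τ + 2θ_s = u_σ and the PDE becomes the heat equation u_σ = 2u_ηη on η ∈ ℝ.
Initial data: u(η,0) = θ(η,0) = 3sin(2η) + sin(3η) + 3sin(4η). Each mode sin(nη) decays as exp(-2n²σ) on ℝ, so u(η,σ) = Σ c_n exp(-2n²σ) sin(nη) with c_2=3, c_3=1, c_4=3: u(η,σ) = 3exp(-8σ)sin(2η) + exp(-18σ)sin(3η) + 3exp(-32σ)sin(4η).
Substituting back: θ(s,τ) = u(s - 2τ, τ).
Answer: θ(s, τ) = 3exp(-8τ)sin(2s - 4τ) + exp(-18τ)sin(3s - 6τ) + 3exp(-32τ)sin(4s - 8τ)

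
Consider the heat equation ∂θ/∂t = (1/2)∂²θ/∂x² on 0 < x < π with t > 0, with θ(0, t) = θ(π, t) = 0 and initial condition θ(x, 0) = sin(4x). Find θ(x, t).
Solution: Separating variables: θ = Σ c_n exp(-n²t/2) sin(nx). From θ(x,0) = sin(4x): c_4=1.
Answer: θ(x, t) = exp(-8t)sin(4x)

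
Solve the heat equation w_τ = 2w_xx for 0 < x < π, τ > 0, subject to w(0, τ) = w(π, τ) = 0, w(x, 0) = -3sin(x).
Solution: Using separation of variables w = X(x)T(τ):
Eigenfunctions: sin(nx), n = 1, 2, 3, ...
General solution: w(x, τ) = Σ c_n sin(nx) exp(-2n² τ)
Matching w(x,0) = -3sin(x) term by term: c_1=-3.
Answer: w(x, τ) = -3exp(-2τ)sin(x)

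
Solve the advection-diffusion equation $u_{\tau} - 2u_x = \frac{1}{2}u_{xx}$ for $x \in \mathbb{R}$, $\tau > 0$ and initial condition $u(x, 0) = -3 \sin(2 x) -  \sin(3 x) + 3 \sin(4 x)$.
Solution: Change to a moving frame: let $\eta = x + 2\tau$, $\sigma = \tau$ and write $u(x,\tau) = w(\eta,\sigma)$.
By the chain rule $u_{\tau} = w_{\sigma} + 2w_{\eta}$, $u_x = w_{\eta}$, $u_{xx} = w_{\eta\eta}$.
Then $u_{\tau} - 2u_x = w_{\sigma}$: the advection term cancels and the PDE becomes the heat equation $w_{\sigma} = \frac{1}{2}w_{\eta\eta}$ on $\eta \in \mathbb{R}$.
Initial data: $w(\eta,0) = u(\eta,0) = -3 \sin(2 \eta) - \sin(3 \eta) + 3 \sin(4 \eta)$.
On $\eta \in \mathbb{R}$ each mode satisfies $(\sin(n\eta))'' = -n^2 \sin(n\eta)$, so $e^{-n^2\sigma/2} \sin(n\eta)$ solves the heat equation; by superposition $w(\eta,\sigma) = \sum c_n e^{-n^2\sigma/2} \sin(n\eta)$.
Reading off the coefficients: $c_2=-3, c_3=-1, c_4=3$, so $w(\eta,\sigma) = -3 e^{-2 \sigma} \sin(2 \eta) + 3 e^{-8 \sigma} \sin(4 \eta) - e^{-9 \sigma/2} \sin(3 \eta)$.
Substituting back $\eta = x + 2\tau$, $\sigma = \tau$: $u(x,\tau) = w(x + 2\tau, \tau)$.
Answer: $u(x, \tau) = -3 e^{-2 \tau} \sin(4 \tau + 2 x) + 3 e^{-8 \tau} \sin(8 \tau + 4 x) -  e^{-9 \tau/2} \sin(6 \tau + 3 x)$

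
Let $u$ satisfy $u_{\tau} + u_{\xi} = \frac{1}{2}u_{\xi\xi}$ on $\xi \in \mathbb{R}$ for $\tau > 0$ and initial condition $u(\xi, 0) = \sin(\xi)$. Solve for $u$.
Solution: Change to a moving frame: let $\eta = \xi - \tau$, $\sigma = \tau$ and write $u(\xi,\tau) = w(\eta,\sigma)$.
By the chain rule $u_{\tau} = w_{\sigma} - w_{\eta}$, $u_{\xi} = w_{\eta}$, $u_{\xi\xi} = w_{\eta\eta}$.
Then $u_{\tau} + u_{\xi} = w_{\sigma}$: the advection term cancels and the PDE becomes the heat equation $w_{\sigma} = \frac{1}{2}w_{\eta\eta}$ on $\eta \in \mathbb{R}$.
Initial data: $w(\eta,0) = u(\eta,0) = \sin(\eta)$.
On $\eta \in \mathbb{R}$ each mode satisfies $(\sin(n\eta))'' = -n^2 \sin(n\eta)$, so $e^{-n^2\sigma/2} \sin(n\eta)$ solves the heat equation; by superposition $w(\eta,\sigma) = \sum c_n e^{-n^2\sigma/2} \sin(n\eta)$.
Reading off the coefficients: $c_1=1$, so $w(\eta,\sigma) = e^{-\sigma/2} \sin(\eta)$.
Substituting back $\eta = \xi - \tau$, $\sigma = \tau$: $u(\xi,\tau) = w(\xi - \tau, \tau)$.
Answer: $u(\xi, \tau) = - e^{-\tau/2} \sin(\tau - \xi)$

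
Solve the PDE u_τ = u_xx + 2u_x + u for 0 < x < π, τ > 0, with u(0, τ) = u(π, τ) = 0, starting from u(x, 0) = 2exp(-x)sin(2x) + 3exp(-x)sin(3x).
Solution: Substitute u = exp(-x)w.
Then u_x = exp(-x)(w_x - w), u_xx = exp(-x)(w_xx - 2w_x + w), u_τ = exp(-x)w_τ; substituting and dividing by exp(-x), the lower-order terms cancel: w_τ = w_xx (standard heat equation).
Data for w: w(x,0) = exp(x)u(x,0) = 2sin(2x) + 3sin(3x). The boundary conditions carry over: w(0,τ) = w(π,τ) = 0.
Separating variables: w = Σ c_n exp(-n²τ) sin(nx). From w(x,0) = 2sin(2x) + 3sin(3x): c_2=2, c_3=3.
So w(x,τ) = 2exp(-4τ)sin(2x) + 3exp(-9τ)sin(3x), and u(x,τ) = exp(-x)w(x,τ).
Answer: u(x, τ) = 2exp(-x)exp(-4τ)sin(2x) + 3exp(-x)exp(-9τ)sin(3x)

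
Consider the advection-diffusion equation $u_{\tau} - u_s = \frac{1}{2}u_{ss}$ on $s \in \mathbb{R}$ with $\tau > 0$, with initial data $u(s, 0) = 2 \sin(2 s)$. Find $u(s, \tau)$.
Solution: Change to a moving frame: let $\eta = s + \tau$, $\sigma = \tau$ and write $u(s,\tau) = w(\eta,\sigma)$.
By the chain rule $u_{\tau} = w_{\sigma} + w_{\eta}$, $u_s = w_{\eta}$, $u_{ss} = w_{\eta\eta}$.
Then $u_{\tau} - u_s = w_{\sigma}$: the advection term cancels and the PDE becomes the heat equation $w_{\sigma} = \frac{1}{2}w_{\eta\eta}$ on $\eta \in \mathbb{R}$.
Initial data: $w(\eta,0) = u(\eta,0) = 2 \sin(2 \eta)$.
On $\eta \in \mathbb{R}$ each mode satisfies $(\sin(n\eta))'' = -n^2 \sin(n\eta)$, so $e^{-n^2\sigma/2} \sin(n\eta)$ solves the heat equation; by superposition $w(\eta,\sigma) = \sum c_n e^{-n^2\sigma/2} \sin(n\eta)$.
Reading off the coefficients: $c_2=2$, so $w(\eta,\sigma) = 2 e^{-2 \sigma} \sin(2 \eta)$.
Substituting back $\eta = s + \tau$, $\sigma = \tau$: $u(s,\tau) = w(s + \tau, \tau)$.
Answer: $u(s, \tau) = 2 e^{-2 \tau} \sin(2 \tau + 2 s)$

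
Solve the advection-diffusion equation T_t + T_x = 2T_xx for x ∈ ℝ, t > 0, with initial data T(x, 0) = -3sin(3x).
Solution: Moving frame: η = x - t, σ = t, T = u(η,σ), so T_t = u_σ - u_η and T_xx = u_ηη.
Hence T_t + T_x = u_σ and the PDE becomes the heat equation u_σ = 2u_ηη on η ∈ ℝ.
Initial data: u(η,0) = T(η,0) = -3sin(3η). Each mode sin(nη) decays as exp(-2n²σ) on ℝ, so u(η,σ) = Σ c_n exp(-2n²σ) sin(nη) with c_3=-3: u(η,σ) = -3exp(-18σ)sin(3η).
Substituting back: T(x,t) = u(x - t, t).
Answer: T(x, t) = 3exp(-18t)sin(3t - 3x)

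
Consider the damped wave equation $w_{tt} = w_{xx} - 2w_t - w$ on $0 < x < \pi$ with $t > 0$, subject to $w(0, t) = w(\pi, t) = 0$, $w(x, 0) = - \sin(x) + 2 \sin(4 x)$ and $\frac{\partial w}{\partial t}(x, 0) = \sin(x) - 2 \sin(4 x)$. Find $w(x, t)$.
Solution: Substitute $w = e^{-t}u$.
Then $w_t = e^{-t}(u_t - u)$, $w_{tt} = e^{-t}(u_{tt} - 2u_t + u)$, $w_{xx} = e^{-t}u_{xx}$; substituting and dividing by $e^{-t}$, the lower-order terms cancel: $u_{tt} = u_{xx}$ (standard wave equation).
Data for $u$: $u(x,0) = w(x,0) = - \sin(x) + 2 \sin(4 x)$; $u_t(x,0) = w_t(x,0) + w(x,0) = 0$. The boundary conditions carry over: $u(0,t) = u(\pi,t) = 0$.
Separating variables: $u = \sum [A_n \cos(\omega_n t) + B_n \sin(\omega_n t)] \sin(nx)$, $\omega_n = n$. From ICs: $A_1=-1, A_4=2$.
So $u(x,t) = - \sin(x) \cos(t) + 2 \sin(4 x) \cos(4 t)$, and $w(x,t) = e^{-t}u(x,t)$.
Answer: $w(x, t) = - e^{-t} \sin(x) \cos(t) + 2 e^{-t} \sin(4 x) \cos(4 t)$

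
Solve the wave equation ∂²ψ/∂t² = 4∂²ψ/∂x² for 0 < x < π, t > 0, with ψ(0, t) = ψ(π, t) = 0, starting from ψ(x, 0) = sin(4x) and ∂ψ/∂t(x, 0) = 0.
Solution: Using separation of variables ψ = X(x)T(t):
Eigenfunctions: sin(nx), n = 1, 2, 3, ...
General solution: ψ(x, t) = Σ [A_n cos(2n t) + B_n sin(2n t)] sin(nx)
From ψ(x,0) = sin(4x): A_4=1. From ψ_t(x,0) = 0: all B_n = 0.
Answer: ψ(x, t) = sin(4x)cos(8t)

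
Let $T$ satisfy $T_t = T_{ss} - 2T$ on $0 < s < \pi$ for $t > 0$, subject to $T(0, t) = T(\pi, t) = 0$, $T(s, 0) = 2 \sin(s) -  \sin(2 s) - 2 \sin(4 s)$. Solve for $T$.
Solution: Substitute $T = e^{-2t}u$, i.e. $u = e^{2t}T$.
By the product rule, $T_t = e^{-2t}(u_t - 2u)$, $T_{ss} = e^{-2t}u_{ss}$.
Substituting into the PDE and dividing by $e^{-2t}$: $u_t - 2u = u_{ss} - 2u$.
The lower-order terms cancel, leaving the standard heat equation $u_t = u_{ss}$.
Initial data for $u$: $u(s,0) = T(s,0) = 2 \sin(s) - \sin(2 s) - 2 \sin(4 s)$. The boundary conditions carry over: $u(0,t) = u(\pi,t) = 0$.
Solve for $u$:
  Using separation of variables $u = X(s)G(t)$:
  Eigenfunctions: $\sin(ns)$, $n = 1, 2, 3, \ldots$
  General solution: $u(s, t) = \sum c_n \sin(ns) e^{-n^2 t}$
  Matching $u(s,0) = 2 \sin(s) - \sin(2 s) - 2 \sin(4 s)$ term by term: $c_1=2, c_2=-1, c_4=-2$.
Hence $u(s,t) = 2 e^{-t} \sin(s) - e^{-4 t} \sin(2 s) - 2 e^{-16 t} \sin(4 s)$.
Transform back: $T(s,t) = e^{-2t}u(s,t)$.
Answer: $T(s, t) = 2 e^{-3 t} \sin(s) -  e^{-6 t} \sin(2 s) - 2 e^{-18 t} \sin(4 s)$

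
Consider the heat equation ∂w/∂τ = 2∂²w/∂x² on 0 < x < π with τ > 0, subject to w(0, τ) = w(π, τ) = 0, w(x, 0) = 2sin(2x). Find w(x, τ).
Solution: Separating variables: w = Σ c_n exp(-2n²τ) sin(nx). From w(x,0) = 2sin(2x): c_2=2.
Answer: w(x, τ) = 2exp(-8τ)sin(2x)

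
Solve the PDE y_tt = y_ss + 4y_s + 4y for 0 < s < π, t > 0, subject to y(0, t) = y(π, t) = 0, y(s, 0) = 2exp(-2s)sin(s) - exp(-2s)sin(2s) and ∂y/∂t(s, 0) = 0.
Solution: Substitute y = exp(-2s)u, i.e. u = exp(2s)y.
By the product rule, y_s = exp(-2s)(u_s - 2u), y_ss = exp(-2s)(u_ss - 4u_s + 4u), y_tt = exp(-2s)u_tt.
Substituting into the PDE and dividing by exp(-2s): u_tt = (u_ss - 4u_s + 4u) + 4(u_s - 2u) + 4u.
The lower-order terms cancel, leaving the standard wave equation u_tt = u_ss.
Initial data for u: u(s,0) = exp(2s)y(s,0) = 2sin(s) - sin(2s); u_t(s,0) = exp(2s)y_t(s,0) = 0. The boundary conditions carry over: u(0,t) = u(π,t) = 0.
Solve for u:
  Using separation of variables u = X(s)T(t):
  Eigenfunctions: sin(ns), n = 1, 2, 3, ...
  General solution: u(s, t) = Σ [A_n cos(n t) + B_n sin(n t)] sin(ns)
  From u(s,0) = 2sin(s) - sin(2s): A_1=2, A_2=-1. From u_t(s,0) = 0: all B_n = 0.
Hence u(s,t) = 2sin(s)cos(t) - sin(2s)cos(2t).
Transform back: y(s,t) = exp(-2s)u(s,t).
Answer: y(s, t) = 2exp(-2s)sin(s)cos(t) - exp(-2s)sin(2s)cos(2t)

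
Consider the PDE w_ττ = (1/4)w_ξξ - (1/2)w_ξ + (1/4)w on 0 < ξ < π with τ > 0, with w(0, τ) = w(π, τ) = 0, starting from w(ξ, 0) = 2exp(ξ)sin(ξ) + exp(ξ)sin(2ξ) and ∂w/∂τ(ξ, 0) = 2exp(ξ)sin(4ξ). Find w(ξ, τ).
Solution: Substitute w = exp(ξ)u, i.e. u = exp(-ξ)w.
By the product rule, w_ξ = exp(ξ)(u_ξ + u), w_ξξ = exp(ξ)(u_ξξ + 2u_ξ + u), w_ττ = exp(ξ)u_ττ.
Substituting into the PDE and dividing by exp(ξ): u_ττ = (1/4)(u_ξξ + 2u_ξ + u) - (1/2)(u_ξ + u) + (1/4)u.
The lower-order terms cancel, leaving the standard wave equation u_ττ = (1/4)u_ξξ.
Initial data for u: u(ξ,0) = exp(-ξ)w(ξ,0) = 2sin(ξ) + sin(2ξ); u_τ(ξ,0) = exp(-ξ)w_τ(ξ,0) = 2sin(4ξ). The boundary conditions carry over: u(0,τ) = u(π,τ) = 0.
Solve for u:
  Using separation of variables u = X(ξ)T(τ):
  Eigenfunctions: sin(nξ), n = 1, 2, 3, ...
  General solution: u(ξ, τ) = Σ [A_n cos(n τ/2) + B_n sin(n τ/2)] sin(nξ)
  From u(ξ,0) = 2sin(ξ) + sin(2ξ): A_1=2, A_2=1. From u_τ(ξ,0) = 2sin(4ξ), using u_τ(ξ,0) = Σ ω_n B_n sin(nξ) with ω_n = n/2: B_4 = 2/2 = 1.
Hence u(ξ,τ) = 2sin(ξ)cos(τ/2) + sin(2ξ)cos(τ) + sin(4ξ)sin(2τ).
Transform back: w(ξ,τ) = exp(ξ)u(ξ,τ).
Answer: w(ξ, τ) = 2exp(ξ)sin(ξ)cos(τ/2) + exp(ξ)sin(2ξ)cos(τ) + exp(ξ)sin(4ξ)sin(2τ)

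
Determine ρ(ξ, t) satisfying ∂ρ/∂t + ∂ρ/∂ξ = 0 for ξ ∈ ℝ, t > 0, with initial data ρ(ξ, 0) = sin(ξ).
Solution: By method of characteristics (waves move right with speed 1):
Along characteristics ξ - t = const, ρ is constant, so ρ(ξ,t) = f(ξ - t) with f = ρ(·, 0).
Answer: ρ(ξ, t) = -sin(t - ξ)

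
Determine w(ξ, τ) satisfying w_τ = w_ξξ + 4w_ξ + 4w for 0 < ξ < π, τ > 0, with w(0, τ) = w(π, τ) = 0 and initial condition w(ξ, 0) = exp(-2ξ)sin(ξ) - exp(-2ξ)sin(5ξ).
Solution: Substitute w = exp(-2ξ)u.
Then w_ξ = exp(-2ξ)(u_ξ - 2u), w_ξξ = exp(-2ξ)(u_ξξ - 4u_ξ + 4u), w_τ = exp(-2ξ)u_τ; substituting and dividing by exp(-2ξ), the lower-order terms cancel: u_τ = u_ξξ (standard heat equation).
Data for u: u(ξ,0) = exp(2ξ)w(ξ,0) = sin(ξ) - sin(5ξ). The boundary conditions carry over: u(0,τ) = u(π,τ) = 0.
Separating variables: u = Σ c_n exp(-n²τ) sin(nξ). From u(ξ,0) = sin(ξ) - sin(5ξ): c_1=1, c_5=-1.
So u(ξ,τ) = exp(-τ)sin(ξ) - exp(-25τ)sin(5ξ), and w(ξ,τ) = exp(-2ξ)u(ξ,τ).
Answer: w(ξ, τ) = exp(-2ξ)exp(-τ)sin(ξ) - exp(-2ξ)exp(-25τ)sin(5ξ)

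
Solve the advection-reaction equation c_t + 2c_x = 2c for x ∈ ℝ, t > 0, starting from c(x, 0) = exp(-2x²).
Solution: Substitute c = exp(2t)u.
Then c_t = exp(2t)(u_t + 2u), c_x = exp(2t)u_x; substituting and dividing by exp(2t), the lower-order terms cancel: u_t + 2u_x = 0 (standard advection equation).
Data for u: u(x,0) = c(x,0) = exp(-2x²).
By characteristics (dx/dt = 2), u(x,t) = f(x - 2t) with f = u(·, 0).
So u(x,t) = exp(-2(-2t + x)²), and c(x,t) = exp(2t)u(x,t).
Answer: c(x, t) = exp(2t)exp(-2(-2t + x)²)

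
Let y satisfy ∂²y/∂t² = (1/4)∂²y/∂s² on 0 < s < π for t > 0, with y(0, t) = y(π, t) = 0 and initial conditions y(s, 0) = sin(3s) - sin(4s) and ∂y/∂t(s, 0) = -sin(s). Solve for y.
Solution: Using separation of variables y = X(s)T(t):
Eigenfunctions: sin(ns), n = 1, 2, 3, ...
General solution: y(s, t) = Σ [A_n cos(n t/2) + B_n sin(n t/2)] sin(ns)
From y(s,0) = sin(3s) - sin(4s): A_3=1, A_4=-1. From y_t(s,0) = -sin(s), using y_t(s,0) = Σ ω_n B_n sin(ns) with ω_n = n/2: B_1 = (-1)/(1/2) = -2.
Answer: y(s, t) = -2sin(s)sin(t/2) + sin(3s)cos(3t/2) - sin(4s)cos(2t)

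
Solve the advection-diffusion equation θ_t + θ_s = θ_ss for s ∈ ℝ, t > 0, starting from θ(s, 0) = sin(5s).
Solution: Change to a moving frame: let η = s - t, σ = t and write θ(s,t) = u(η,σ).
By the chain rule θ_t = u_σ - u_η, θ_s = u_η, θ_ss = u_ηη.
Then θ_t + θ_s = u_σ: the advection term cancels and the PDE becomes the heat equation u_σ = u_ηη on η ∈ ℝ.
Initial data: u(η,0) = θ(η,0) = sin(5η).
On η ∈ ℝ each mode satisfies (sin(nη))″ = -n² sin(nη), so exp(-n²σ) sin(nη) solves the heat equation; by superposition u(η,σ) = Σ c_n exp(-n²σ) sin(nη).
Reading off the coefficients: c_5=1, so u(η,σ) = exp(-25σ)sin(5η).
Substituting back η = s - t, σ = t: θ(s,t) = u(s - t, t).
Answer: θ(s, t) = exp(-25t)sin(5s - 5t)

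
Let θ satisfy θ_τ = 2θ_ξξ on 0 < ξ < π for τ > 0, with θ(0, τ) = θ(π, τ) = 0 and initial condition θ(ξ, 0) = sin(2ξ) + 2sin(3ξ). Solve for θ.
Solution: Separating variables: θ = Σ c_n exp(-2n²τ) sin(nξ). From θ(ξ,0) = sin(2ξ) + 2sin(3ξ): c_2=1, c_3=2.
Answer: θ(ξ, τ) = exp(-8τ)sin(2ξ) + 2exp(-18τ)sin(3ξ)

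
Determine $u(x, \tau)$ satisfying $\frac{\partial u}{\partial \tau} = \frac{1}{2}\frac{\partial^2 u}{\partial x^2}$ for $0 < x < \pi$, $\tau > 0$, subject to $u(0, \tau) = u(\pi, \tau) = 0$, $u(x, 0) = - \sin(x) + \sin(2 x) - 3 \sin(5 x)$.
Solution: Separating variables: $u = \sum c_n e^{-n^2\tau/2} \sin(nx)$. From $u(x,0) = - \sin(x) + \sin(2 x) - 3 \sin(5 x)$: $c_1=-1, c_2=1, c_5=-3$.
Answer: $u(x, \tau) = e^{-2 \tau} \sin(2 x) -  e^{-\tau/2} \sin(x) - 3 e^{-25 \tau/2} \sin(5 x)$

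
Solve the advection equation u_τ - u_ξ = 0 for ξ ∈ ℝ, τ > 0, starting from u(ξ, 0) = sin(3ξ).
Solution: By method of characteristics (waves move left with speed 1):
Along characteristics ξ + τ = const, u is constant, so u(ξ,τ) = f(ξ + τ) with f = u(·, 0).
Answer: u(ξ, τ) = sin(3ξ + 3τ)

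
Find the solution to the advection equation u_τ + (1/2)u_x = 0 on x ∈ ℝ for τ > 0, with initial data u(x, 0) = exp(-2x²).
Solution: By method of characteristics (waves move right with speed 1/2):
Along characteristics x - (1/2)τ = const, u is constant, so u(x,τ) = f(x - (1/2)τ) with f = u(·, 0).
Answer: u(x, τ) = exp(-2(x - τ/2)²)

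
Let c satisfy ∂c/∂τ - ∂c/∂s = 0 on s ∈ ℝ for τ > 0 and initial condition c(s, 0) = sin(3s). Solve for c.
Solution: By characteristics (ds/dτ = -1), c(s,τ) = f(s + τ) with f = c(·, 0).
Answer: c(s, τ) = sin(3s + 3τ)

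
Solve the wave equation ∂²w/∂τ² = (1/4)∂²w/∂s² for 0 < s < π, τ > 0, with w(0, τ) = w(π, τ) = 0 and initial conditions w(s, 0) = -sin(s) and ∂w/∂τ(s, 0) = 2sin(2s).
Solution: Using separation of variables w = X(s)T(τ):
Eigenfunctions: sin(ns), n = 1, 2, 3, ...
General solution: w(s, τ) = Σ [A_n cos(n τ/2) + B_n sin(n τ/2)] sin(ns)
From w(s,0) = -sin(s): A_1=-1. From w_τ(s,0) = 2sin(2s), using w_τ(s,0) = Σ ω_n B_n sin(ns) with ω_n = n/2: B_2 = 2/1 = 2.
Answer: w(s, τ) = -sin(s)cos(τ/2) + 2sin(2s)sin(τ)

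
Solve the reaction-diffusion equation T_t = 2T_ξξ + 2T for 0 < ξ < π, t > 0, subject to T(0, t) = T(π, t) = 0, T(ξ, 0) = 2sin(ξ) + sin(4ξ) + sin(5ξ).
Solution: Substitute T = exp(2t)u, i.e. u = exp(-2t)T.
By the product rule, T_t = exp(2t)(u_t + 2u), T_ξξ = exp(2t)u_ξξ.
Substituting into the PDE and dividing by exp(2t): u_t + 2u = 2u_ξξ + 2u.
The lower-order terms cancel, leaving the standard heat equation u_t = 2u_ξξ.
Initial data for u: u(ξ,0) = T(ξ,0) = 2sin(ξ) + sin(4ξ) + sin(5ξ). The boundary conditions carry over: u(0,t) = u(π,t) = 0.
Solve for u:
  Using separation of variables u = X(ξ)G(t):
  Eigenfunctions: sin(nξ), n = 1, 2, 3, ...
  General solution: u(ξ, t) = Σ c_n sin(nξ) exp(-2n² t)
  Matching u(ξ,0) = 2sin(ξ) + sin(4ξ) + sin(5ξ) term by term: c_1=2, c_4=1, c_5=1.
Hence u(ξ,t) = 2exp(-2t)sin(ξ) + exp(-32t)sin(4ξ) + exp(-50t)sin(5ξ).
Transform back: T(ξ,t) = exp(2t)u(ξ,t).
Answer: T(ξ, t) = 2sin(ξ) + exp(-30t)sin(4ξ) + exp(-48t)sin(5ξ)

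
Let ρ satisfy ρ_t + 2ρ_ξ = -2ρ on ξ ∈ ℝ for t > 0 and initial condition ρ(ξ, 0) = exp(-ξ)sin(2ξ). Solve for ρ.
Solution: Substitute ρ = exp(-ξ)u, i.e. u = exp(ξ)ρ.
By the product rule, ρ_ξ = exp(-ξ)(u_ξ - u), ρ_t = exp(-ξ)u_t.
Substituting into the PDE and dividing by exp(-ξ): u_t + 2(u_ξ - u) = -2u.
The lower-order terms cancel, leaving the standard advection equation u_t + 2u_ξ = 0.
Initial data for u: u(ξ,0) = exp(ξ)ρ(ξ,0) = sin(2ξ).
Solve for u:
  By method of characteristics (waves move right with speed 2):
  Along characteristics ξ - 2t = const, u is constant, so u(ξ,t) = f(ξ - 2t) with f = u(·, 0).
Hence u(ξ,t) = -sin(4t - 2ξ).
Transform back: ρ(ξ,t) = exp(-ξ)u(ξ,t).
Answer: ρ(ξ, t) = -exp(-ξ)sin(4t - 2ξ)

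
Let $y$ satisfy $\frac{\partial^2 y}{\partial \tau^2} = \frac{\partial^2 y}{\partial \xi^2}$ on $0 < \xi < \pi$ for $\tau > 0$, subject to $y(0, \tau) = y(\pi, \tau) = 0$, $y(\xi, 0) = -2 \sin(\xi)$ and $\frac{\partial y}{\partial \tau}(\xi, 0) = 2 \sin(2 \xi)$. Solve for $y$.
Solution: Separating variables: $y = \sum [A_n \cos(\omega_n \tau) + B_n \sin(\omega_n \tau)] \sin(n\xi)$, $\omega_n = n$. From ICs ($B_n$ = velocity coefficient / $\omega_n$): $A_1=-2, B_2=1$.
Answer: $y(\xi, \tau) = \sin(2 \tau) \sin(2 \xi) - 2 \sin(\xi) \cos(\tau)$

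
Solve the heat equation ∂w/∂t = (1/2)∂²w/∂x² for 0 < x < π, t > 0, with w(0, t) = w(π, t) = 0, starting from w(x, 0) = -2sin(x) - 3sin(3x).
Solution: Using separation of variables w = X(x)T(t):
Eigenfunctions: sin(nx), n = 1, 2, 3, ...
General solution: w(x, t) = Σ c_n sin(nx) exp(-n² t/2)
Matching w(x,0) = -2sin(x) - 3sin(3x) term by term: c_1=-2, c_3=-3.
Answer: w(x, t) = -2exp(-t/2)sin(x) - 3exp(-9t/2)sin(3x)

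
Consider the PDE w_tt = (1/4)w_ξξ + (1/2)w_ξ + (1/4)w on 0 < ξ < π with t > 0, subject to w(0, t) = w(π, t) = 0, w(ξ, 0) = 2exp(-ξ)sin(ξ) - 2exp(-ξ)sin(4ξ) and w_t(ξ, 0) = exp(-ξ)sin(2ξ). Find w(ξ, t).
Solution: Substitute w = exp(-ξ)u.
Then w_ξ = exp(-ξ)(u_ξ - u), w_ξξ = exp(-ξ)(u_ξξ - 2u_ξ + u), w_tt = exp(-ξ)u_tt; substituting and dividing by exp(-ξ), the lower-order terms cancel: u_tt = (1/4)u_ξξ (standard wave equation).
Data for u: u(ξ,0) = exp(ξ)w(ξ,0) = 2sin(ξ) - 2sin(4ξ); u_t(ξ,0) = exp(ξ)w_t(ξ,0) = sin(2ξ). The boundary conditions carry over: u(0,t) = u(π,t) = 0.
Separating variables: u = Σ [A_n cos(ω_n t) + B_n sin(ω_n t)] sin(nξ), ω_n = n/2. From ICs (B_n = velocity coefficient / ω_n): A_1=2, A_4=-2, B_2=1.
So u(ξ,t) = sin(t)sin(2ξ) + 2sin(ξ)cos(t/2) - 2sin(4ξ)cos(2t), and w(ξ,t) = exp(-ξ)u(ξ,t).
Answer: w(ξ, t) = exp(-ξ)sin(t)sin(2ξ) + 2exp(-ξ)sin(ξ)cos(t/2) - 2exp(-ξ)sin(4ξ)cos(2t)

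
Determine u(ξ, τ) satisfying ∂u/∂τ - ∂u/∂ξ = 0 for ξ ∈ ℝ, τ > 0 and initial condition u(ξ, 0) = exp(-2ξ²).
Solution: By method of characteristics (waves move left with speed 1):
Along characteristics ξ + τ = const, u is constant, so u(ξ,τ) = f(ξ + τ) with f = u(·, 0).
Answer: u(ξ, τ) = exp(-2(ξ + τ)²)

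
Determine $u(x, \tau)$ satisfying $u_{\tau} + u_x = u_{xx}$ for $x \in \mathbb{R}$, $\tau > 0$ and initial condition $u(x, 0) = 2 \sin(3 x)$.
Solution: Change to a moving frame: let $\eta = x - \tau$, $\sigma = \tau$ and write $u(x,\tau) = w(\eta,\sigma)$.
By the chain rule $u_{\tau} = w_{\sigma} - w_{\eta}$, $u_x = w_{\eta}$, $u_{xx} = w_{\eta\eta}$.
Then $u_{\tau} + u_x = w_{\sigma}$: the advection term cancels and the PDE becomes the heat equation $w_{\sigma} = w_{\eta\eta}$ on $\eta \in \mathbb{R}$.
Initial data: $w(\eta,0) = u(\eta,0) = 2 \sin(3 \eta)$.
On $\eta \in \mathbb{R}$ each mode satisfies $(\sin(n\eta))'' = -n^2 \sin(n\eta)$, so $e^{-n^2\sigma} \sin(n\eta)$ solves the heat equation; by superposition $w(\eta,\sigma) = \sum c_n e^{-n^2\sigma} \sin(n\eta)$.
Reading off the coefficients: $c_3=2$, so $w(\eta,\sigma) = 2 e^{-9 \sigma} \sin(3 \eta)$.
Substituting back $\eta = x - \tau$, $\sigma = \tau$: $u(x,\tau) = w(x - \tau, \tau)$.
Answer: $u(x, \tau) = -2 e^{-9 \tau} \sin(3 \tau - 3 x)$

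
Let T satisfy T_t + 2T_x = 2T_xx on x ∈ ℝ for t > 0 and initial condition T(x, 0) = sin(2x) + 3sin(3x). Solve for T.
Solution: Moving frame: η = x - 2t, σ = t, T = u(η,σ), so T_t = u_σ - 2u_η and T_xx = u_ηη.
Hence T_t + 2T_x = u_σ and the PDE becomes the heat equation u_σ = 2u_ηη on η ∈ ℝ.
Initial data: u(η,0) = T(η,0) = sin(2η) + 3sin(3η). Each mode sin(nη) decays as exp(-2n²σ) on ℝ, so u(η,σ) = Σ c_n exp(-2n²σ) sin(nη) with c_2=1, c_3=3: u(η,σ) = exp(-8σ)sin(2η) + 3exp(-18σ)sin(3η).
Substituting back: T(x,t) = u(x - 2t, t).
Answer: T(x, t) = -exp(-8t)sin(4t - 2x) - 3exp(-18t)sin(6t - 3x)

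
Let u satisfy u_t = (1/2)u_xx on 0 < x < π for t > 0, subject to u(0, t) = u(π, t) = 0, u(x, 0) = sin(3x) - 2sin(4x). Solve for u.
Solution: Using separation of variables u = X(x)T(t):
Eigenfunctions: sin(nx), n = 1, 2, 3, ...
General solution: u(x, t) = Σ c_n sin(nx) exp(-n² t/2)
Matching u(x,0) = sin(3x) - 2sin(4x) term by term: c_3=1, c_4=-2.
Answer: u(x, t) = -2exp(-8t)sin(4x) + exp(-9t/2)sin(3x)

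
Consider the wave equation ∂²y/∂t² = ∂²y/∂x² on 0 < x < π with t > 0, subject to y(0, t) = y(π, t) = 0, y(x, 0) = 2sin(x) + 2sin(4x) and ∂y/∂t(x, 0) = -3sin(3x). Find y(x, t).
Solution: Using separation of variables y = X(x)T(t):
Eigenfunctions: sin(nx), n = 1, 2, 3, ...
General solution: y(x, t) = Σ [A_n cos(n t) + B_n sin(n t)] sin(nx)
From y(x,0) = 2sin(x) + 2sin(4x): A_1=2, A_4=2. From y_t(x,0) = -3sin(3x), using y_t(x,0) = Σ ω_n B_n sin(nx) with ω_n = n: B_3 = (-3)/3 = -1.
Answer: y(x, t) = -sin(3t)sin(3x) + 2sin(x)cos(t) + 2sin(4x)cos(4t)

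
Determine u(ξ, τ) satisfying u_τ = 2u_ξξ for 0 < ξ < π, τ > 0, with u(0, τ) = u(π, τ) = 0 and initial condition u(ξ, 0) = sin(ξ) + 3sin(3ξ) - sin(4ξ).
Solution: Separating variables: u = Σ c_n exp(-2n²τ) sin(nξ). From u(ξ,0) = sin(ξ) + 3sin(3ξ) - sin(4ξ): c_1=1, c_3=3, c_4=-1.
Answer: u(ξ, τ) = exp(-2τ)sin(ξ) + 3exp(-18τ)sin(3ξ) - exp(-32τ)sin(4ξ)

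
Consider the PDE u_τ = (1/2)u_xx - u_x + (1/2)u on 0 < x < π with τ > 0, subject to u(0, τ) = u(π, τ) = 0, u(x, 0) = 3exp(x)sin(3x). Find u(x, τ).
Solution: Substitute u = exp(x)w.
Then u_x = exp(x)(w_x + w), u_xx = exp(x)(w_xx + 2w_x + w), u_τ = exp(x)w_τ; substituting and dividing by exp(x), the lower-order terms cancel: w_τ = (1/2)w_xx (standard heat equation).
Data for w: w(x,0) = exp(-x)u(x,0) = 3sin(3x). The boundary conditions carry over: w(0,τ) = w(π,τ) = 0.
Separating variables: w = Σ c_n exp(-n²τ/2) sin(nx). From w(x,0) = 3sin(3x): c_3=3.
So w(x,τ) = 3exp(-9τ/2)sin(3x), and u(x,τ) = exp(x)w(x,τ).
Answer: u(x, τ) = 3exp(x)exp(-9τ/2)sin(3x)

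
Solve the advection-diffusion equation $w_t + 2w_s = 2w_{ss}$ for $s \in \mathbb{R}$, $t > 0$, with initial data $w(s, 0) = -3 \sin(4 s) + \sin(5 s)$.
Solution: Moving frame: $\eta = s - 2t$, $\sigma = t$, $w = u(\eta,\sigma)$, so $w_t = u_{\sigma} - 2u_{\eta}$ and $w_{ss} = u_{\eta\eta}$.
Hence $w_t + 2w_s = u_{\sigma}$ and the PDE becomes the heat equation $u_{\sigma} = 2u_{\eta\eta}$ on $\eta \in \mathbb{R}$.
Initial data: $u(\eta,0) = w(\eta,0) = -3 \sin(4 \eta) + \sin(5 \eta)$. Each mode $\sin(n\eta)$ decays as $e^{-2n^2\sigma}$ on $\mathbb{R}$, so $u(\eta,\sigma) = \sum c_n e^{-2n^2\sigma} \sin(n\eta)$ with $c_4=-3, c_5=1$: $u(\eta,\sigma) = -3 e^{-32 \sigma} \sin(4 \eta) + e^{-50 \sigma} \sin(5 \eta)$.
Substituting back: $w(s,t) = u(s - 2t, t)$.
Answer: $w(s, t) = -3 e^{-32 t} \sin(4 s - 8 t) + e^{-50 t} \sin(5 s - 10 t)$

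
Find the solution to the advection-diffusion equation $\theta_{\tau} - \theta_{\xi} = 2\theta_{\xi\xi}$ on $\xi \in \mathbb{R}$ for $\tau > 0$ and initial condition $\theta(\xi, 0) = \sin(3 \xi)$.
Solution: Moving frame: $\eta = \xi + \tau$, $\sigma = \tau$, $\theta = u(\eta,\sigma)$, so $\theta_{\tau} = u_{\sigma} + u_{\eta}$ and $\theta_{\xi\xi} = u_{\eta\eta}$.
Hence $\theta_{\tau} - \theta_{\xi} = u_{\sigma}$ and the PDE becomes the heat equation $u_{\sigma} = 2u_{\eta\eta}$ on $\eta \in \mathbb{R}$.
Initial data: $u(\eta,0) = \theta(\eta,0) = \sin(3 \eta)$. Each mode $\sin(n\eta)$ decays as $e^{-2n^2\sigma}$ on $\mathbb{R}$, so $u(\eta,\sigma) = \sum c_n e^{-2n^2\sigma} \sin(n\eta)$ with $c_3=1$: $u(\eta,\sigma) = e^{-18 \sigma} \sin(3 \eta)$.
Substituting back: $\theta(\xi,\tau) = u(\xi + \tau, \tau)$.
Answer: $\theta(\xi, \tau) = e^{-18 \tau} \sin(3 \tau + 3 \xi)$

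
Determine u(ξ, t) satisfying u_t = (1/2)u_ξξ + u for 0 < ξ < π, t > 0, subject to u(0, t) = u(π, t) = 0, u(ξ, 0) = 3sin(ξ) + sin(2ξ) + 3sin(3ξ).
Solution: Substitute u = exp(t)w, i.e. w = exp(-t)u.
By the product rule, u_t = exp(t)(w_t + w), u_ξξ = exp(t)w_ξξ.
Substituting into the PDE and dividing by exp(t): w_t + w = (1/2)w_ξξ + w.
The lower-order terms cancel, leaving the standard heat equation w_t = (1/2)w_ξξ.
Initial data for w: w(ξ,0) = u(ξ,0) = 3sin(ξ) + sin(2ξ) + 3sin(3ξ). The boundary conditions carry over: w(0,t) = w(π,t) = 0.
Solve for w:
  Using separation of variables w = X(ξ)T(t):
  Eigenfunctions: sin(nξ), n = 1, 2, 3, ...
  General solution: w(ξ, t) = Σ c_n sin(nξ) exp(-n² t/2)
  Matching w(ξ,0) = 3sin(ξ) + sin(2ξ) + 3sin(3ξ) term by term: c_1=3, c_2=1, c_3=3.
Hence w(ξ,t) = exp(-2t)sin(2ξ) + 3exp(-t/2)sin(ξ) + 3exp(-9t/2)sin(3ξ).
Transform back: u(ξ,t) = exp(t)w(ξ,t).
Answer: u(ξ, t) = 3exp(t/2)sin(ξ) + exp(-t)sin(2ξ) + 3exp(-7t/2)sin(3ξ)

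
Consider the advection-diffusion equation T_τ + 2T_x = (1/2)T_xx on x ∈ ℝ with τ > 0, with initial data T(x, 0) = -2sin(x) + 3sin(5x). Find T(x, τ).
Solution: Moving frame: η = x - 2τ, σ = τ, T = u(η,σ), so T_τ = u_σ - 2u_η and T_xx = u_ηη.
Hence T_τ + 2T_x = u_σ and the PDE becomes the heat equation u_σ = (1/2)u_ηη on η ∈ ℝ.
Initial data: u(η,0) = T(η,0) = -2sin(η) + 3sin(5η). Each mode sin(nη) decays as exp(-n²σ/2) on ℝ, so u(η,σ) = Σ c_n exp(-n²σ/2) sin(nη) with c_1=-2, c_5=3: u(η,σ) = -2exp(-σ/2)sin(η) + 3exp(-25σ/2)sin(5η).
Substituting back: T(x,τ) = u(x - 2τ, τ).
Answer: T(x, τ) = -2exp(-τ/2)sin(x - 2τ) + 3exp(-25τ/2)sin(5x - 10τ)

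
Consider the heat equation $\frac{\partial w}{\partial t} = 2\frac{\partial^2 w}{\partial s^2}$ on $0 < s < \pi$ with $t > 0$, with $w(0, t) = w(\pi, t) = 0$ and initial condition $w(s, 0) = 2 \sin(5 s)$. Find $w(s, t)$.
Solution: Using separation of variables $w = X(s)T(t)$:
Eigenfunctions: $\sin(ns)$, $n = 1, 2, 3, \ldots$
General solution: $w(s, t) = \sum c_n \sin(ns) e^{-2n^2 t}$
Matching $w(s,0) = 2 \sin(5 s)$ term by term: $c_5=2$.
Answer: $w(s, t) = 2 e^{-50 t} \sin(5 s)$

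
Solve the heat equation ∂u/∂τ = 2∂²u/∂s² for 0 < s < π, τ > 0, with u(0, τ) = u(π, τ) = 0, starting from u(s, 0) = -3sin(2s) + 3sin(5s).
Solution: Separating variables: u = Σ c_n exp(-2n²τ) sin(ns). From u(s,0) = -3sin(2s) + 3sin(5s): c_2=-3, c_5=3.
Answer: u(s, τ) = -3exp(-8τ)sin(2s) + 3exp(-50τ)sin(5s)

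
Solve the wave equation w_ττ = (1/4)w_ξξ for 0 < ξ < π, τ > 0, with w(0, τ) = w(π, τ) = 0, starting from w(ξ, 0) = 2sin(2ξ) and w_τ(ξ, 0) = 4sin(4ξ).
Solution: Separating variables: w = Σ [A_n cos(ω_n τ) + B_n sin(ω_n τ)] sin(nξ), ω_n = n/2. From ICs (B_n = velocity coefficient / ω_n): A_2=2, B_4=2.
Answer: w(ξ, τ) = 2sin(2ξ)cos(τ) + 2sin(4ξ)sin(2τ)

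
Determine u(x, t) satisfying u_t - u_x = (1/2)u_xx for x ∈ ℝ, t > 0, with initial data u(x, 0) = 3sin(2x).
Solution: Moving frame: η = x + t, σ = t, u = w(η,σ), so u_t = w_σ + w_η and u_xx = w_ηη.
Hence u_t - u_x = w_σ and the PDE becomes the heat equation w_σ = (1/2)w_ηη on η ∈ ℝ.
Initial data: w(η,0) = u(η,0) = 3sin(2η). Each mode sin(nη) decays as exp(-n²σ/2) on ℝ, so w(η,σ) = Σ c_n exp(-n²σ/2) sin(nη) with c_2=3: w(η,σ) = 3exp(-2σ)sin(2η).
Substituting back: u(x,t) = w(x + t, t).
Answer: u(x, t) = 3exp(-2t)sin(2t + 2x)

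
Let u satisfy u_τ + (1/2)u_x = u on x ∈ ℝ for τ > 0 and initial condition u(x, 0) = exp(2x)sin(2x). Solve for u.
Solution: Substitute u = exp(2x)w.
Then u_x = exp(2x)(w_x + 2w), u_τ = exp(2x)w_τ; substituting and dividing by exp(2x), the lower-order terms cancel: w_τ + (1/2)w_x = 0 (standard advection equation).
Data for w: w(x,0) = exp(-2x)u(x,0) = sin(2x).
By characteristics (dx/dτ = 1/2), w(x,τ) = f(x - (1/2)τ) with f = w(·, 0).
So w(x,τ) = sin(2x - τ), and u(x,τ) = exp(2x)w(x,τ).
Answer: u(x, τ) = exp(2x)sin(2x - τ)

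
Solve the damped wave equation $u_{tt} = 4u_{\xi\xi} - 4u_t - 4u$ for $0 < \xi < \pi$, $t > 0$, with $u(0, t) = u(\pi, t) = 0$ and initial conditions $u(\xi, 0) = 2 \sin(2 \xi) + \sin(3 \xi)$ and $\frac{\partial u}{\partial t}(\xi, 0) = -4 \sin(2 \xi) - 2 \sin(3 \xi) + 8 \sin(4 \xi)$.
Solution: Substitute $u = e^{-2t}w$.
Then $u_t = e^{-2t}(w_t - 2w)$, $u_{tt} = e^{-2t}(w_{tt} - 4w_t + 4w)$, $u_{\xi\xi} = e^{-2t}w_{\xi\xi}$; substituting and dividing by $e^{-2t}$, the lower-order terms cancel: $w_{tt} = 4w_{\xi\xi}$ (standard wave equation).
Data for $w$: $w(\xi,0) = u(\xi,0) = 2 \sin(2 \xi) + \sin(3 \xi)$; $w_t(\xi,0) = u_t(\xi,0) + 2u(\xi,0) = 8 \sin(4 \xi)$. The boundary conditions carry over: $w(0,t) = w(\pi,t) = 0$.
Separating variables: $w = \sum [A_n \cos(\omega_n t) + B_n \sin(\omega_n t)] \sin(n\xi)$, $\omega_n = 2n$. From ICs ($B_n$ = velocity coefficient / $\omega_n$): $A_2=2, A_3=1, B_4=1$.
So $w(\xi,t) = \sin(8 t) \sin(4 \xi) + 2 \sin(2 \xi) \cos(4 t) + \sin(3 \xi) \cos(6 t)$, and $u(\xi,t) = e^{-2t}w(\xi,t)$.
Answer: $u(\xi, t) = 2 e^{-2 t} \sin(2 \xi) \cos(4 t) + e^{-2 t} \sin(3 \xi) \cos(6 t) + e^{-2 t} \sin(4 \xi) \sin(8 t)$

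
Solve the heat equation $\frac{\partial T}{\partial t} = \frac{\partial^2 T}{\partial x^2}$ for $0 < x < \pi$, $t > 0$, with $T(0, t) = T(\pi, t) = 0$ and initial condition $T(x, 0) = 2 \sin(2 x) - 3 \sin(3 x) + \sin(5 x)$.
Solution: Using separation of variables $T = X(x)G(t)$:
Eigenfunctions: $\sin(nx)$, $n = 1, 2, 3, \ldots$
General solution: $T(x, t) = \sum c_n \sin(nx) e^{-n^2 t}$
Matching $T(x,0) = 2 \sin(2 x) - 3 \sin(3 x) + \sin(5 x)$ term by term: $c_2=2, c_3=-3, c_5=1$.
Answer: $T(x, t) = 2 e^{-4 t} \sin(2 x) - 3 e^{-9 t} \sin(3 x) + e^{-25 t} \sin(5 x)$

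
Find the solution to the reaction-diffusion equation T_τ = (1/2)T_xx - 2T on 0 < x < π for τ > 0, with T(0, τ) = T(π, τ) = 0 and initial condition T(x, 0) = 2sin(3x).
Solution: Substitute T = exp(-2τ)u.
Then T_τ = exp(-2τ)(u_τ - 2u), T_xx = exp(-2τ)u_xx; substituting and dividing by exp(-2τ), the lower-order terms cancel: u_τ = (1/2)u_xx (standard heat equation).
Data for u: u(x,0) = T(x,0) = 2sin(3x). The boundary conditions carry over: u(0,τ) = u(π,τ) = 0.
Separating variables: u = Σ c_n exp(-n²τ/2) sin(nx). From u(x,0) = 2sin(3x): c_3=2.
So u(x,τ) = 2exp(-9τ/2)sin(3x), and T(x,τ) = exp(-2τ)u(x,τ).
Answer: T(x, τ) = 2exp(-13τ/2)sin(3x)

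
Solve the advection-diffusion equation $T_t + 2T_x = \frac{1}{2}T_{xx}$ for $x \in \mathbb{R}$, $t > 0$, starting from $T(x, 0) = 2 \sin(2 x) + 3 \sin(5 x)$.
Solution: Moving frame: $\eta = x - 2t$, $\sigma = t$, $T = u(\eta,\sigma)$, so $T_t = u_{\sigma} - 2u_{\eta}$ and $T_{xx} = u_{\eta\eta}$.
Hence $T_t + 2T_x = u_{\sigma}$ and the PDE becomes the heat equation $u_{\sigma} = \frac{1}{2}u_{\eta\eta}$ on $\eta \in \mathbb{R}$.
Initial data: $u(\eta,0) = T(\eta,0) = 2 \sin(2 \eta) + 3 \sin(5 \eta)$. Each mode $\sin(n\eta)$ decays as $e^{-n^2\sigma/2}$ on $\mathbb{R}$, so $u(\eta,\sigma) = \sum c_n e^{-n^2\sigma/2} \sin(n\eta)$ with $c_2=2, c_5=3$: $u(\eta,\sigma) = 2 e^{-2 \sigma} \sin(2 \eta) + 3 e^{-25 \sigma/2} \sin(5 \eta)$.
Substituting back: $T(x,t) = u(x - 2t, t)$.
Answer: $T(x, t) = -2 e^{-2 t} \sin(4 t - 2 x) - 3 e^{-25 t/2} \sin(10 t - 5 x)$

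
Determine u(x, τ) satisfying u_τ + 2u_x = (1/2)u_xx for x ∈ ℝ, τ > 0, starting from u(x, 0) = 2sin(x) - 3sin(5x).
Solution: Change to a moving frame: let η = x - 2τ, σ = τ and write u(x,τ) = w(η,σ).
By the chain rule u_τ = w_σ - 2w_η, u_x = w_η, u_xx = w_ηη.
Then u_τ + 2u_x = w_σ: the advection term cancels and the PDE becomes the heat equation w_σ = (1/2)w_ηη on η ∈ ℝ.
Initial data: w(η,0) = u(η,0) = 2sin(η) - 3sin(5η).
On η ∈ ℝ each mode satisfies (sin(nη))″ = -n² sin(nη), so exp(-n²σ/2) sin(nη) solves the heat equation; by superposition w(η,σ) = Σ c_n exp(-n²σ/2) sin(nη).
Reading off the coefficients: c_1=2, c_5=-3, so w(η,σ) = 2exp(-σ/2)sin(η) - 3exp(-25σ/2)sin(5η).
Substituting back η = x - 2τ, σ = τ: u(x,τ) = w(x - 2τ, τ).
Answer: u(x, τ) = 2exp(-τ/2)sin(x - 2τ) - 3exp(-25τ/2)sin(5x - 10τ)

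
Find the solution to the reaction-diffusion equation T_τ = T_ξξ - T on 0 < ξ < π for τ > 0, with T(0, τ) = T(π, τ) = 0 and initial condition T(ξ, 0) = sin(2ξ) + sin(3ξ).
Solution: Substitute T = exp(-τ)u, i.e. u = exp(τ)T.
By the product rule, T_τ = exp(-τ)(u_τ - u), T_ξξ = exp(-τ)u_ξξ.
Substituting into the PDE and dividing by exp(-τ): u_τ - u = u_ξξ - u.
The lower-order terms cancel, leaving the standard heat equation u_τ = u_ξξ.
Initial data for u: u(ξ,0) = T(ξ,0) = sin(2ξ) + sin(3ξ). The boundary conditions carry over: u(0,τ) = u(π,τ) = 0.
Solve for u:
  Using separation of variables u = X(ξ)G(τ):
  Eigenfunctions: sin(nξ), n = 1, 2, 3, ...
  General solution: u(ξ, τ) = Σ c_n sin(nξ) exp(-n² τ)
  Matching u(ξ,0) = sin(2ξ) + sin(3ξ) term by term: c_2=1, c_3=1.
Hence u(ξ,τ) = exp(-4τ)sin(2ξ) + exp(-9τ)sin(3ξ).
Transform back: T(ξ,τ) = exp(-τ)u(ξ,τ).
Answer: T(ξ, τ) = exp(-5τ)sin(2ξ) + exp(-10τ)sin(3ξ)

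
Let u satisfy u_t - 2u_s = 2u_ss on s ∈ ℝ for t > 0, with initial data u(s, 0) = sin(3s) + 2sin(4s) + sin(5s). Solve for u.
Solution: Moving frame: η = s + 2t, σ = t, u = w(η,σ), so u_t = w_σ + 2w_η and u_ss = w_ηη.
Hence u_t - 2u_s = w_σ and the PDE becomes the heat equation w_σ = 2w_ηη on η ∈ ℝ.
Initial data: w(η,0) = u(η,0) = sin(3η) + 2sin(4η) + sin(5η). Each mode sin(nη) decays as exp(-2n²σ) on ℝ, so w(η,σ) = Σ c_n exp(-2n²σ) sin(nη) with c_3=1, c_4=2, c_5=1: w(η,σ) = exp(-18σ)sin(3η) + 2exp(-32σ)sin(4η) + exp(-50σ)sin(5η).
Substituting back: u(s,t) = w(s + 2t, t).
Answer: u(s, t) = exp(-18t)sin(3s + 6t) + 2exp(-32t)sin(4s + 8t) + exp(-50t)sin(5s + 10t)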